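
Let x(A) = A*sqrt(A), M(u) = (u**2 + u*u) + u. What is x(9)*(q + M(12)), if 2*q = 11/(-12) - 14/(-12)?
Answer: 64827/8 ≈ 8103.4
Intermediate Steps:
M(u) = u + 2*u**2 (M(u) = (u**2 + u**2) + u = 2*u**2 + u = u + 2*u**2)
x(A) = A**(3/2)
q = 1/8 (q = (11/(-12) - 14/(-12))/2 = (11*(-1/12) - 14*(-1/12))/2 = (-11/12 + 7/6)/2 = (1/2)*(1/4) = 1/8 ≈ 0.12500)
x(9)*(q + M(12)) = 9**(3/2)*(1/8 + 12*(1 + 2*12)) = 27*(1/8 + 12*(1 + 24)) = 27*(1/8 + 12*25) = 27*(1/8 + 300) = 27*(2401/8) = 64827/8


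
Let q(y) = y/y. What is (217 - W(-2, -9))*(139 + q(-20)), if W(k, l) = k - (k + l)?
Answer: 29120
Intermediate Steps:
q(y) = 1
W(k, l) = -l (W(k, l) = k + (-k - l) = -l)
(217 - W(-2, -9))*(139 + q(-20)) = (217 - (-1)*(-9))*(139 + 1) = (217 - 1*9)*140 = (217 - 9)*140 = 208*140 = 29120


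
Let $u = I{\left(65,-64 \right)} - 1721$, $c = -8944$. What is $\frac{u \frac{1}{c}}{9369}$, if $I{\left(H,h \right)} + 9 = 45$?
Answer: $\frac{1685}{83796336} \approx 2.0108 \cdot 10^{-5}$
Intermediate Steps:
$I{\left(H,h \right)} = 36$ ($I{\left(H,h \right)} = -9 + 45 = 36$)
$u = -1685$ ($u = 36 - 1721 = -1685$)
$\frac{u \frac{1}{c}}{9369} = \frac{\left(-1685\right) \frac{1}{-8944}}{9369} = \left(-1685\right) \left(- \frac{1}{8944}\right) \frac{1}{9369} = \frac{1685}{8944} \cdot \frac{1}{9369} = \frac{1685}{83796336}$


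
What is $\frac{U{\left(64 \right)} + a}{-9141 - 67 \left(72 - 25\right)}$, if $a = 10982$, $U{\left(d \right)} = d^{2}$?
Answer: $- \frac{7539}{6145} \approx -1.2269$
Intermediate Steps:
$\frac{U{\left(64 \right)} + a}{-9141 - 67 \left(72 - 25\right)} = \frac{64^{2} + 10982}{-9141 - 67 \left(72 - 25\right)} = \frac{4096 + 10982}{-9141 - 3149} = \frac{15078}{-9141 - 3149} = \frac{15078}{-12290} = 15078 \left(- \frac{1}{12290}\right) = - \frac{7539}{6145}$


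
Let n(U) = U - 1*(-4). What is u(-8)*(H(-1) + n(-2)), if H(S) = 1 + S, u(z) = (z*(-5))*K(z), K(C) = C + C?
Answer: -1280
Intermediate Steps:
K(C) = 2*C
u(z) = -10*z² (u(z) = (z*(-5))*(2*z) = (-5*z)*(2*z) = -10*z²)
n(U) = 4 + U (n(U) = U + 4 = 4 + U)
u(-8)*(H(-1) + n(-2)) = (-10*(-8)²)*((1 - 1) + (4 - 2)) = (-10*64)*(0 + 2) = -640*2 = -1280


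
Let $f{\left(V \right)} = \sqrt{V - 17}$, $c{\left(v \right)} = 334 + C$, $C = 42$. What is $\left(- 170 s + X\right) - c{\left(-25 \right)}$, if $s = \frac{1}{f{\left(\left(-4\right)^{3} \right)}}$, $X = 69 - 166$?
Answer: $-473 + \frac{170 i}{9} \approx -473.0 + 18.889 i$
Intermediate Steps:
$c{\left(v \right)} = 376$ ($c{\left(v \right)} = 334 + 42 = 376$)
$X = -97$ ($X = 69 - 166 = -97$)
$f{\left(V \right)} = \sqrt{-17 + V}$
$s = - \frac{i}{9}$ ($s = \frac{1}{\sqrt{-17 + \left(-4\right)^{3}}} = \frac{1}{\sqrt{-17 - 64}} = \frac{1}{\sqrt{-81}} = \frac{1}{9 i} = - \frac{i}{9} \approx - 0.11111 i$)
$\left(- 170 s + X\right) - c{\left(-25 \right)} = \left(- 170 \left(- \frac{i}{9}\right) - 97\right) - 376 = \left(\frac{170 i}{9} - 97\right) - 376 = \left(-97 + \frac{170 i}{9}\right) - 376 = -473 + \frac{170 i}{9}$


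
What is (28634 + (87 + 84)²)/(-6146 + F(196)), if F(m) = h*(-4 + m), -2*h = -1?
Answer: -2315/242 ≈ -9.5661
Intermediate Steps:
h = ½ (h = -½*(-1) = ½ ≈ 0.50000)
F(m) = -2 + m/2 (F(m) = (-4 + m)/2 = -2 + m/2)
(28634 + (87 + 84)²)/(-6146 + F(196)) = (28634 + (87 + 84)²)/(-6146 + (-2 + (½)*196)) = (28634 + 171²)/(-6146 + (-2 + 98)) = (28634 + 29241)/(-6146 + 96) = 57875/(-6050) = 57875*(-1/6050) = -2315/242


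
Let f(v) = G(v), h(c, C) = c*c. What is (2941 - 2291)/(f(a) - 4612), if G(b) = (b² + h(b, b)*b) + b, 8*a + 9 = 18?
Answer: -332800/2359391 ≈ -0.14105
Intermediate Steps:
a = 9/8 (a = -9/8 + (⅛)*18 = -9/8 + 9/4 = 9/8 ≈ 1.1250)
h(c, C) = c²
G(b) = b + b² + b³ (G(b) = (b² + b²*b) + b = (b² + b³) + b = b + b² + b³)
f(v) = v*(1 + v + v²)
(2941 - 2291)/(f(a) - 4612) = (2941 - 2291)/(9*(1 + 9/8 + (9/8)²)/8 - 4612) = 650/(9*(1 + 9/8 + 81/64)/8 - 4612) = 650/((9/8)*(217/64) - 4612) = 650/(1953/512 - 4612) = 650/(-2359391/512) = 650*(-512/2359391) = -332800/2359391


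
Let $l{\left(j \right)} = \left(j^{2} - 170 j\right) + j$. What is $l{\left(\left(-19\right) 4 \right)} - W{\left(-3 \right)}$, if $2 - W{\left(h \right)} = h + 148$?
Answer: $18763$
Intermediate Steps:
$W{\left(h \right)} = -146 - h$ ($W{\left(h \right)} = 2 - \left(h + 148\right) = 2 - \left(148 + h\right) = -146 - h$)
$l{\left(j \right)} = j^{2} - 169 j$
$l{\left(\left(-19\right) 4 \right)} - W{\left(-3 \right)} = \left(-19\right) 4 \left(-169 - 76\right) - \left(-146 - -3\right) = - 76 \left(-169 - 76\right) - \left(-146 + 3\right) = \left(-76\right) \left(-245\right) - -143 = 18620 + 143 = 18763$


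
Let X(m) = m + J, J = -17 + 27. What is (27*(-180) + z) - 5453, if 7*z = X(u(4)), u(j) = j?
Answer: -10311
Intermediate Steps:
J = 10
X(m) = 10 + m (X(m) = m + 10 = 10 + m)
z = 2 (z = (10 + 4)/7 = (⅐)*14 = 2)
(27*(-180) + z) - 5453 = (27*(-180) + 2) - 5453 = (-4860 + 2) - 5453 = -4858 - 5453 = -10311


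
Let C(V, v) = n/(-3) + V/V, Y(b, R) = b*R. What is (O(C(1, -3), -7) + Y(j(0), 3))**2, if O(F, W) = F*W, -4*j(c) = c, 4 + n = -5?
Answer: 784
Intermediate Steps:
n = -9 (n = -4 - 5 = -9)
j(c) = -c/4
Y(b, R) = R*b
C(V, v) = 4 (C(V, v) = -9/(-3) + V/V = -9*(-1/3) + 1 = 3 + 1 = 4)
(O(C(1, -3), -7) + Y(j(0), 3))**2 = (4*(-7) + 3*(-1/4*0))**2 = (-28 + 3*0)**2 = (-28 + 0)**2 = (-28)**2 = 784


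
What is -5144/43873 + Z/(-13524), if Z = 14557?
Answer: -708226717/593338452 ≈ -1.1936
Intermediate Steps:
-5144/43873 + Z/(-13524) = -5144/43873 + 14557/(-13524) = -5144*1/43873 + 14557*(-1/13524) = -5144/43873 - 14557/13524 = -708226717/593338452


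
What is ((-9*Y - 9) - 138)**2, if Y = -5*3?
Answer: 144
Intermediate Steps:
Y = -15
((-9*Y - 9) - 138)**2 = ((-9*(-15) - 9) - 138)**2 = ((135 - 9) - 138)**2 = (126 - 138)**2 = (-12)**2 = 144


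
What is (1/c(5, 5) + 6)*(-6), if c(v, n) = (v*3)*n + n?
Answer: -1443/40 ≈ -36.075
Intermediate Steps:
c(v, n) = n + 3*n*v (c(v, n) = (3*v)*n + n = 3*n*v + n = n + 3*n*v)
(1/c(5, 5) + 6)*(-6) = (1/(5*(1 + 3*5)) + 6)*(-6) = (1/(5*(1 + 15)) + 6)*(-6) = (1/(5*16) + 6)*(-6) = (1/80 + 6)*(-6) = (481/80)*(-6) = -1443/40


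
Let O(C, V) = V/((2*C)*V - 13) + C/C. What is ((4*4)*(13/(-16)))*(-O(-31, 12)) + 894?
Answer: 686443/757 ≈ 906.79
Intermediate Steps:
O(C, V) = 1 + V/(-13 + 2*C*V) (O(C, V) = V/(2*C*V - 13) + 1 = V/(-13 + 2*C*V) + 1 = 1 + V/(-13 + 2*C*V))
((4*4)*(13/(-16)))*(-O(-31, 12)) + 894 = ((4*4)*(13/(-16)))*(-(-13 + 12 + 2*(-31)*12)/(-13 + 2*(-31)*12)) + 894 = (16*(13*(-1/16)))*(-(-13 + 12 - 744)/(-13 - 744)) + 894 = (16*(-13/16))*(-(-745)/(-757)) + 894 = -(-13)*(-1/757*(-745)) + 894 = -(-13)*745/757 + 894 = -13*(-745/757) + 894 = 9685/757 + 894 = 686443/757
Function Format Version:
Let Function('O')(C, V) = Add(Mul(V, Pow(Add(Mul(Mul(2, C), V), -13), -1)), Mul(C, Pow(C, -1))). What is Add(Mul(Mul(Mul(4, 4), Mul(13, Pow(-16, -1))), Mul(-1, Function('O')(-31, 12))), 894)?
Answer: Rational(686443, 757) ≈ 906.79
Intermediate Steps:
Function('O')(C, V) = Add(1, Mul(V, Pow(Add(-13, Mul(2, C, V)), -1))) (Function('O')(C, V) = Add(Mul(V, Pow(Add(Mul(2, C, V), -13), -1)), 1) = Add(Mul(V, Pow(Add(-13, Mul(2, C, V)), -1)), 1) = Add(1, Mul(V, Pow(Add(-13, Mul(2, C, V)), -1))))
Add(Mul(Mul(Mul(4, 4), Mul(13, Pow(-16, -1))), Mul(-1, Function('O')(-31, 12))), 894) = Add(Mul(Mul(Mul(4, 4), Mul(13, Pow(-16, -1))), Mul(-1, Mul(Pow(Add(-13, Mul(2, -31, 12)), -1), Add(-13, 12, Mul(2, -31, 12))))), 894) = Add(Mul(Mul(16, Mul(13, Rational(-1, 16))), Mul(-1, Mul(Pow(Add(-13, -744), -1), Add(-13, 12, -744)))), 894) = Add(Mul(Mul(16, Rational(-13, 16)), Mul(-1, Mul(Pow(-757, -1), -745))), 894) = Add(Mul(-13, Mul(-1, Mul(Rational(-1, 757), -745))), 894) = Add(Mul(-13, Mul(-1, Rational(745, 757))), 894) = Add(Mul(-13, Rational(-745, 757)), 894) = Add(Rational(9685, 757), 894) = Rational(686443, 757)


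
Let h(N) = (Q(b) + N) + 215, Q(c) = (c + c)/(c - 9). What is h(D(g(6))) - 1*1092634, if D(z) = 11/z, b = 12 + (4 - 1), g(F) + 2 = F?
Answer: -4369645/4 ≈ -1.0924e+6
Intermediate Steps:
g(F) = -2 + F
b = 15 (b = 12 + 3 = 15)
Q(c) = 2*c/(-9 + c) (Q(c) = (2*c)/(-9 + c) = 2*c/(-9 + c))
h(N) = 220 + N (h(N) = (2*15/(-9 + 15) + N) + 215 = (2*15/6 + N) + 215 = (2*15*(1/6) + N) + 215 = (5 + N) + 215 = 220 + N)
h(D(g(6))) - 1*1092634 = (220 + 11/(-2 + 6)) - 1*1092634 = (220 + 11/4) - 1092634 = 891/4 - 1092634 = -4369645/4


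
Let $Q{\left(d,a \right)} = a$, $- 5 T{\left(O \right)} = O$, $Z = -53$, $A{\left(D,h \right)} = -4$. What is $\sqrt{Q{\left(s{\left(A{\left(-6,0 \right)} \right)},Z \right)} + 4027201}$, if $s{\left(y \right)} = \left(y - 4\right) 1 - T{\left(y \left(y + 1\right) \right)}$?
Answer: $2 \sqrt{1006787} \approx 2006.8$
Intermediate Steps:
$T{\left(O \right)} = - \frac{O}{5}$
$s{\left(y \right)} = -4 + y + \frac{y \left(1 + y\right)}{5}$ ($s{\left(y \right)} = \left(y - 4\right) 1 - - \frac{y \left(y + 1\right)}{5} = \left(-4 + y\right) 1 - - \frac{y \left(1 + y\right)}{5} = \left(-4 + y\right) - - \frac{y \left(1 + y\right)}{5} = \left(-4 + y\right) + \frac{y \left(1 + y\right)}{5} = -4 + y + \frac{y \left(1 + y\right)}{5}$)
$\sqrt{Q{\left(s{\left(A{\left(-6,0 \right)} \right)},Z \right)} + 4027201} = \sqrt{-53 + 4027201} = \sqrt{4027148} = 2 \sqrt{1006787}$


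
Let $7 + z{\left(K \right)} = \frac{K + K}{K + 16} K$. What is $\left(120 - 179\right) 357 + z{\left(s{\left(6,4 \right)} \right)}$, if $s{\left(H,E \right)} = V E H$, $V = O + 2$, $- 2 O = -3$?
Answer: $- \frac{523222}{25} \approx -20929.0$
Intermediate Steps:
$O = \frac{3}{2}$ ($O = \left(- \frac{1}{2}\right) \left(-3\right) = \frac{3}{2} \approx 1.5$)
$V = \frac{7}{2}$ ($V = \frac{3}{2} + 2 = \frac{7}{2} \approx 3.5$)
$s{\left(H,E \right)} = \frac{7 E H}{2}$ ($s{\left(H,E \right)} = \frac{7 E}{2} H = \frac{7 E H}{2}$)
$z{\left(K \right)} = -7 + \frac{2 K^{2}}{16 + K}$ ($z{\left(K \right)} = -7 + \frac{K + K}{K + 16} K = -7 + \frac{2 K}{16 + K} K = -7 + \frac{2 K^{2}}{16 + K}$)
$\left(120 - 179\right) 357 + z{\left(s{\left(6,4 \right)} \right)} = \left(120 - 179\right) 357 + \frac{-112 - 7 \cdot \frac{7}{2} \cdot 4 \cdot 6 + 2 \left(\frac{7}{2} \cdot 4 \cdot 6\right)^{2}}{16 + \frac{7}{2} \cdot 4 \cdot 6} = \left(120 - 179\right) 357 + \frac{-112 - 588 + 2 \cdot 84^{2}}{16 + 84} = \left(-59\right) 357 + \frac{-112 - 588 + 2 \cdot 7056}{100} = -21063 + \frac{-112 - 588 + 14112}{100} = -21063 + \frac{1}{100} \cdot 13412 = -21063 + \frac{3353}{25} = - \frac{523222}{25}$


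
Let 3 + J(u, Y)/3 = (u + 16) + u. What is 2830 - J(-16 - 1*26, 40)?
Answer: 3043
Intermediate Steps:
J(u, Y) = 39 + 6*u (J(u, Y) = -9 + 3*((u + 16) + u) = -9 + 3*((16 + u) + u) = -9 + 3*(16 + 2*u) = -9 + (48 + 6*u) = 39 + 6*u)
2830 - J(-16 - 1*26, 40) = 2830 - (39 + 6*(-16 - 1*26)) = 2830 - (39 + 6*(-16 - 26)) = 2830 - (39 + 6*(-42)) = 2830 - (39 - 252) = 2830 - 1*(-213) = 2830 + 213 = 3043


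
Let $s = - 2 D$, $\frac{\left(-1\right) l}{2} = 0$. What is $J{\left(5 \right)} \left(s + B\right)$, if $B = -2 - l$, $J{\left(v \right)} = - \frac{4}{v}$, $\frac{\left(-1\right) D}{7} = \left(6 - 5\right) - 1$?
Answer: $\frac{8}{5} \approx 1.6$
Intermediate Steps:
$l = 0$ ($l = \left(-2\right) 0 = 0$)
$D = 0$ ($D = - 7 \left(\left(6 - 5\right) - 1\right) = - 7 \left(1 - 1\right) = \left(-7\right) 0 = 0$)
$s = 0$ ($s = \left(-2\right) 0 = 0$)
$B = -2$ ($B = -2 - 0 = -2 + 0 = -2$)
$J{\left(5 \right)} \left(s + B\right) = - \frac{4}{5} \left(0 - 2\right) = \left(-4\right) \frac{1}{5} \left(-2\right) = \left(- \frac{4}{5}\right) \left(-2\right) = \frac{8}{5}$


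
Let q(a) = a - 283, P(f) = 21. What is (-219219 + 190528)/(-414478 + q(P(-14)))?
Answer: 28691/414740 ≈ 0.069178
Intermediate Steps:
q(a) = -283 + a
(-219219 + 190528)/(-414478 + q(P(-14))) = (-219219 + 190528)/(-414478 + (-283 + 21)) = -28691/(-414478 - 262) = -28691/(-414740) = -28691*(-1/414740) = 28691/414740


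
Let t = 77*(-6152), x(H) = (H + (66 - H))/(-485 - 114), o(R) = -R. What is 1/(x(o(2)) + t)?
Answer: -599/283748762 ≈ -2.1110e-6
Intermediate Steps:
x(H) = -66/599 (x(H) = 66/(-599) = 66*(-1/599) = -66/599)
t = -473704
1/(x(o(2)) + t) = 1/(-66/599 - 473704) = 1/(-283748762/599) = -599/283748762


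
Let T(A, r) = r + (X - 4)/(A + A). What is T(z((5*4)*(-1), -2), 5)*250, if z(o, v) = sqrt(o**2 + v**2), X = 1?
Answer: 1250 - 375*sqrt(101)/202 ≈ 1231.3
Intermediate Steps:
T(A, r) = r - 3/(2*A) (T(A, r) = r + (1 - 4)/(A + A) = r - 3*1/(2*A) = r - 3/(2*A))
T(z((5*4)*(-1), -2), 5)*250 = (5 - 3/(2*sqrt(((5*4)*(-1))**2 + (-2)**2)))*250 = (5 - 3/(2*sqrt((20*(-1))**2 + 4)))*250 = (5 - 3/(2*sqrt((-20)**2 + 4)))*250 = (5 - 3/(2*sqrt(400 + 4)))*250 = (5 - 3*sqrt(101)/202/2)*250 = (5 - 3*sqrt(101)/404)*250 = 1250 - 375*sqrt(101)/202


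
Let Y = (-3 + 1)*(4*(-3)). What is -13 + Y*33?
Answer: 779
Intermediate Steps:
Y = 24 (Y = -2*(-12) = 24)
-13 + Y*33 = -13 + 24*33 = -13 + 792 = 779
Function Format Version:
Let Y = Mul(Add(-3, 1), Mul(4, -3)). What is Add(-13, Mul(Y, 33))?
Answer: 779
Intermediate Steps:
Y = 24 (Y = Mul(-2, -12) = 24)
Add(-13, Mul(Y, 33)) = Add(-13, Mul(24, 33)) = Add(-13, 792) = 779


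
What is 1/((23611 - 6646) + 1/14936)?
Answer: 14936/253389241 ≈ 5.8945e-5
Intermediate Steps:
1/((23611 - 6646) + 1/14936) = 1/(16965 + 1/14936) = 1/(253389241/14936) = 14936/253389241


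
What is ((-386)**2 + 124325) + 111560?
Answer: 384881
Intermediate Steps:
((-386)**2 + 124325) + 111560 = (148996 + 124325) + 111560 = 273321 + 111560 = 384881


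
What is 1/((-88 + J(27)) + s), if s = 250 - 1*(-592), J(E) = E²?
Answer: 1/1483 ≈ 0.00067431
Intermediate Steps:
s = 842 (s = 250 + 592 = 842)
1/((-88 + J(27)) + s) = 1/((-88 + 27²) + 842) = 1/((-88 + 729) + 842) = 1/(641 + 842) = 1/1483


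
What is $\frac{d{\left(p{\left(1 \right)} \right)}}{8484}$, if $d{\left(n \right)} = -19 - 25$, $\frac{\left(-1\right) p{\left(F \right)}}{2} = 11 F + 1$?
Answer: $- \frac{11}{2121} \approx -0.0051862$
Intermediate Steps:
$p{\left(F \right)} = -2 - 22 F$ ($p{\left(F \right)} = - 2 \left(11 F + 1\right) = - 2 \left(1 + 11 F\right) = -2 - 22 F$)
$d{\left(n \right)} = -44$ ($d{\left(n \right)} = -19 - 25 = -44$)
$\frac{d{\left(p{\left(1 \right)} \right)}}{8484} = - \frac{44}{8484} = \left(-44\right) \frac{1}{8484} = - \frac{11}{2121}$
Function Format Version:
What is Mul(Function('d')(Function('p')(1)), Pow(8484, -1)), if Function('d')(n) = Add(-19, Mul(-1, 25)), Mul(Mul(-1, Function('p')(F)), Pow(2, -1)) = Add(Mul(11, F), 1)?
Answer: Rational(-11, 2121) ≈ -0.0051862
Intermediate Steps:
Function('p')(F) = Add(-2, Mul(-22, F)) (Function('p')(F) = Mul(-2, Add(Mul(11, F), 1)) = Mul(-2, Add(1, Mul(11, F))) = Add(-2, Mul(-22, F)))
Function('d')(n) = -44 (Function('d')(n) = Add(-19, -25) = -44)
Mul(Function('d')(Function('p')(1)), Pow(8484, -1)) = Mul(-44, Pow(8484, -1)) = Mul(-44, Rational(1, 8484)) = Rational(-11, 2121)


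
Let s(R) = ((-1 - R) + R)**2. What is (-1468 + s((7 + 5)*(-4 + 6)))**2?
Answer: 2152089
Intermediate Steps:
s(R) = 1 (s(R) = (-1)**2 = 1)
(-1468 + s((7 + 5)*(-4 + 6)))**2 = (-1468 + 1)**2 = (-1467)**2 = 2152089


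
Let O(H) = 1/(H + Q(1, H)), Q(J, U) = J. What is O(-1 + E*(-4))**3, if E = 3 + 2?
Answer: -1/8000 ≈ -0.00012500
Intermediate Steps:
E = 5
O(H) = 1/(1 + H) (O(H) = 1/(H + 1) = 1/(1 + H))
O(-1 + E*(-4))**3 = (1/(1 + (-1 + 5*(-4))))**3 = (1/(1 + (-1 - 20)))**3 = (1/(1 - 21))**3 = (1/(-20))**3 = (-1/20)**3 = -1/8000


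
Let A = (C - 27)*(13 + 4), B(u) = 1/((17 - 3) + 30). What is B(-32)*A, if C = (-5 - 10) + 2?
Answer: -170/11 ≈ -15.455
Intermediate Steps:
B(u) = 1/44 (B(u) = 1/(14 + 30) = 1/44)
C = -13 (C = -15 + 2 = -13)
A = -680 (A = (-13 - 27)*(13 + 4) = -40*17 = -680)
B(-32)*A = (1/44)*(-680) = -170/11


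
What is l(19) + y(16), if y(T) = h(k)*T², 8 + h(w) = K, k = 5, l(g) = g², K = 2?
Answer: -1175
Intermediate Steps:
h(w) = -6 (h(w) = -8 + 2 = -6)
y(T) = -6*T²
l(19) + y(16) = 19² - 6*16² = 361 - 6*256 = 361 - 1536 = -1175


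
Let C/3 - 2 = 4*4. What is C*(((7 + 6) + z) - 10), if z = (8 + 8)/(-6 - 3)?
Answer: 66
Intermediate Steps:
z = -16/9 (z = 16/(-9) = 16*(-1/9) = -16/9 ≈ -1.7778)
C = 54 (C = 6 + 3*(4*4) = 6 + 3*16 = 6 + 48 = 54)
C*(((7 + 6) + z) - 10) = 54*(((7 + 6) - 16/9) - 10) = 54*((13 - 16/9) - 10) = 54*(101/9 - 10) = 54*(11/9) = 66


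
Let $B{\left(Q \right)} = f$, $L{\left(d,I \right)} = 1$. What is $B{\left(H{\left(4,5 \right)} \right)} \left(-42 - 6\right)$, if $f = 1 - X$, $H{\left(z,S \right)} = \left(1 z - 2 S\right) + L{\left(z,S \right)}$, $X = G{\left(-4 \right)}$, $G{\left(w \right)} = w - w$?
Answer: $-48$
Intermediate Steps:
$G{\left(w \right)} = 0$
$X = 0$
$H{\left(z,S \right)} = 1 + z - 2 S$ ($H{\left(z,S \right)} = \left(1 z - 2 S\right) + 1 = \left(z - 2 S\right) + 1 = 1 + z - 2 S$)
$f = 1$ ($f = 1 - 0 = 1 + 0 = 1$)
$B{\left(Q \right)} = 1$
$B{\left(H{\left(4,5 \right)} \right)} \left(-42 - 6\right) = 1 \left(-42 - 6\right) = 1 \left(-48\right) = -48$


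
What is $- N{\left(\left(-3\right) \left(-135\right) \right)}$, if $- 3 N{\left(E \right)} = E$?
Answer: $135$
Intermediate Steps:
$N{\left(E \right)} = - \frac{E}{3}$
$- N{\left(\left(-3\right) \left(-135\right) \right)} = - \frac{\left(-1\right) \left(\left(-3\right) \left(-135\right)\right)}{3} = - \frac{\left(-1\right) 405}{3} = \left(-1\right) \left(-135\right) = 135$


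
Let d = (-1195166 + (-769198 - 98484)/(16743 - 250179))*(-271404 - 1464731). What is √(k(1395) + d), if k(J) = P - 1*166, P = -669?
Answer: √576885955158945798330/16674 ≈ 1.4405e+6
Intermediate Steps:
k(J) = -835 (k(J) = -669 - 1*166 = -669 - 166 = -835)
d = 242185539626823845/116718 (d = (-1195166 - 867682/(-233436))*(-1736135) = (-1195166 - 867682*(-1/233436))*(-1736135) = (-1195166 + 433841/116718)*(-1736135) = -139496951347/116718*(-1736135) = 242185539626823845/116718 ≈ 2.0750e+12)
√(k(1395) + d) = √(-835 + 242185539626823845/116718) = √(242185539529364315/116718) = √576885955158945798330/16674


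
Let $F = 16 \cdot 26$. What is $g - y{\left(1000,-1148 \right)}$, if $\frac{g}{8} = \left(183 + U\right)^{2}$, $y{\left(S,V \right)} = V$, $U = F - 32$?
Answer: $2573060$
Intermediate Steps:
$F = 416$
$U = 384$ ($U = 416 - 32 = 384$)
$g = 2571912$ ($g = 8 \left(183 + 384\right)^{2} = 8 \cdot 567^{2} = 8 \cdot 321489 = 2571912$)
$g - y{\left(1000,-1148 \right)} = 2571912 - -1148 = 2571912 + 1148 = 2573060$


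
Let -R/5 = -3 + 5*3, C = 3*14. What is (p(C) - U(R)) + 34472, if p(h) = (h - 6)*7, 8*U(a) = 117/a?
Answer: 5555879/160 ≈ 34724.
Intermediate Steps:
C = 42
R = -60 (R = -5*(-3 + 5*3) = -5*(-3 + 15) = -5*12 = -60)
U(a) = 117/(8*a) (U(a) = (117/a)/8 = 117/(8*a))
p(h) = -42 + 7*h (p(h) = (-6 + h)*7 = -42 + 7*h)
(p(C) - U(R)) + 34472 = ((-42 + 7*42) - 117/(8*(-60))) + 34472 = ((-42 + 294) - 117*(-1)/(8*60)) + 34472 = (252 - 1*(-39/160)) + 34472 = (252 + 39/160) + 34472 = 40359/160 + 34472 = 5555879/160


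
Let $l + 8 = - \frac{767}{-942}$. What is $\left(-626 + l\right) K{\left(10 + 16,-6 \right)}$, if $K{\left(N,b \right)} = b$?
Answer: $\frac{596461}{157} \approx 3799.1$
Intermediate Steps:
$l = - \frac{6769}{942}$ ($l = -8 - \frac{767}{-942} = -8 - - \frac{767}{942} = -8 + \frac{767}{942} = - \frac{6769}{942} \approx -7.1858$)
$\left(-626 + l\right) K{\left(10 + 16,-6 \right)} = \left(-626 - \frac{6769}{942}\right) \left(-6\right) = \left(- \frac{596461}{942}\right) \left(-6\right) = \frac{596461}{157}$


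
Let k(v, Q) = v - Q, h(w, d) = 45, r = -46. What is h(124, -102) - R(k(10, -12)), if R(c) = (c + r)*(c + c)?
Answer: 1101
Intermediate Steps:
R(c) = 2*c*(-46 + c) (R(c) = (c - 46)*(c + c) = (-46 + c)*(2*c) = 2*c*(-46 + c))
h(124, -102) - R(k(10, -12)) = 45 - 2*(10 - 1*(-12))*(-46 + (10 - 1*(-12))) = 45 - 2*(10 + 12)*(-46 + (10 + 12)) = 45 - 2*22*(-46 + 22) = 45 - 2*22*(-24) = 45 - 1*(-1056) = 45 + 1056 = 1101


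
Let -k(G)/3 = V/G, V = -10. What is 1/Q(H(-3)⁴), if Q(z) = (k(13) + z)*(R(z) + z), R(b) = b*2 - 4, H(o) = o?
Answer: 13/258837 ≈ 5.0225e-5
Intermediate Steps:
R(b) = -4 + 2*b (R(b) = 2*b - 4 = -4 + 2*b)
k(G) = 30/G (k(G) = -(-30)/G = 30/G)
Q(z) = (-4 + 3*z)*(30/13 + z) (Q(z) = (30/13 + z)*((-4 + 2*z) + z) = (30*(1/13) + z)*(-4 + 3*z) = (30/13 + z)*(-4 + 3*z) = (-4 + 3*z)*(30/13 + z))
1/Q(H(-3)⁴) = 1/(-120/13 + 3*((-3)⁴)² + (38/13)*(-3)⁴) = 1/(-120/13 + 3*81² + (38/13)*81) = 1/(-120/13 + 3*6561 + 3078/13) = 1/(-120/13 + 19683 + 3078/13) = 1/(258837/13) = 13/258837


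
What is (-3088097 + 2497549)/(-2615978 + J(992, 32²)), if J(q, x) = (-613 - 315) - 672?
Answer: 295274/1308789 ≈ 0.22561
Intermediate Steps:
J(q, x) = -1600 (J(q, x) = -928 - 672 = -1600)
(-3088097 + 2497549)/(-2615978 + J(992, 32²)) = (-3088097 + 2497549)/(-2615978 - 1600) = -590548/(-2617578) = -590548*(-1/2617578) = 295274/1308789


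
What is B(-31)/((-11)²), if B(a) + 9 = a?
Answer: -40/121 ≈ -0.33058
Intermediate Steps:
B(a) = -9 + a
B(-31)/((-11)²) = (-9 - 31)/((-11)²) = -40/121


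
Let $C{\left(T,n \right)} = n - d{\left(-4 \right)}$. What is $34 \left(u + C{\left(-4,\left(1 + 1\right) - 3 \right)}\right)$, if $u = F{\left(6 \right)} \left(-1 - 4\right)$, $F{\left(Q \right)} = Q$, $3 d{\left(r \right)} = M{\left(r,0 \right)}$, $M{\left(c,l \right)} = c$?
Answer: $- \frac{3026}{3} \approx -1008.7$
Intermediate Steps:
$d{\left(r \right)} = \frac{r}{3}$
$C{\left(T,n \right)} = \frac{4}{3} + n$ ($C{\left(T,n \right)} = n - \frac{1}{3} \left(-4\right) = n - - \frac{4}{3} = n + \frac{4}{3} = \frac{4}{3} + n$)
$u = -30$ ($u = 6 \left(-1 - 4\right) = 6 \left(-5\right) = -30$)
$34 \left(u + C{\left(-4,\left(1 + 1\right) - 3 \right)}\right) = 34 \left(-30 + \left(\frac{4}{3} + \left(\left(1 + 1\right) - 3\right)\right)\right) = 34 \left(-30 + \left(\frac{4}{3} + \left(2 - 3\right)\right)\right) = 34 \left(-30 + \left(\frac{4}{3} - 1\right)\right) = 34 \left(-30 + \frac{1}{3}\right) = 34 \left(- \frac{89}{3}\right) = - \frac{3026}{3}$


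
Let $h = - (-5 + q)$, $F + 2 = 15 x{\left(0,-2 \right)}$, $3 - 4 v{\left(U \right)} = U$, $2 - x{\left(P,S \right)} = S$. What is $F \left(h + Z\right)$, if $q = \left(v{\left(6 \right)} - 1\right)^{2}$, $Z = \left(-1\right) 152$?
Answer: $- \frac{69629}{8} \approx -8703.6$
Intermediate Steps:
$x{\left(P,S \right)} = 2 - S$
$Z = -152$
$v{\left(U \right)} = \frac{3}{4} - \frac{U}{4}$
$F = 58$ ($F = -2 + 15 \left(2 - -2\right) = -2 + 15 \left(2 + 2\right) = -2 + 15 \cdot 4 = -2 + 60 = 58$)
$q = \frac{49}{16}$ ($q = \left(\left(\frac{3}{4} - \frac{3}{2}\right) - 1\right)^{2} = \left(- \frac{3}{4} - 1\right)^{2} = \left(- \frac{7}{4}\right)^{2} = \frac{49}{16} \approx 3.0625$)
$h = \frac{31}{16}$ ($h = - (-5 + \frac{49}{16}) = \left(-1\right) \left(- \frac{31}{16}\right) = \frac{31}{16} \approx 1.9375$)
$F \left(h + Z\right) = 58 \left(\frac{31}{16} - 152\right) = 58 \left(- \frac{2401}{16}\right) = - \frac{69629}{8}$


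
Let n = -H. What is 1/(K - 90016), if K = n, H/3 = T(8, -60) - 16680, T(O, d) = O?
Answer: -1/40000 ≈ -2.5000e-5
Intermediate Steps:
H = -50016 (H = 3*(8 - 16680) = 3*(-16672) = -50016)
n = 50016 (n = -1*(-50016) = 50016)
K = 50016
1/(K - 90016) = 1/(50016 - 90016) = 1/(-40000) = -1/40000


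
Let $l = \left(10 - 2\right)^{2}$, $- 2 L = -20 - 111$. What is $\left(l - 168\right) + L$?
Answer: $- \frac{77}{2} \approx -38.5$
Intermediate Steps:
$L = \frac{131}{2}$ ($L = - \frac{-20 - 111}{2} = \left(- \frac{1}{2}\right) \left(-131\right) = \frac{131}{2} \approx 65.5$)
$l = 64$ ($l = 8^{2} = 64$)
$\left(l - 168\right) + L = \left(64 - 168\right) + \frac{131}{2} = -104 + \frac{131}{2} = - \frac{77}{2}$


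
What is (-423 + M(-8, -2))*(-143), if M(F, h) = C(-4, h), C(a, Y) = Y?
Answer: 60775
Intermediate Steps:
M(F, h) = h
(-423 + M(-8, -2))*(-143) = (-423 - 2)*(-143) = -425*(-143) = 60775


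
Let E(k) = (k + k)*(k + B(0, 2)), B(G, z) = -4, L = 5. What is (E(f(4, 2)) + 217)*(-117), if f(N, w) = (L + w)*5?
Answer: -279279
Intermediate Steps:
f(N, w) = 25 + 5*w (f(N, w) = (5 + w)*5 = 25 + 5*w)
E(k) = 2*k*(-4 + k) (E(k) = (k + k)*(k - 4) = (2*k)*(-4 + k) = 2*k*(-4 + k))
(E(f(4, 2)) + 217)*(-117) = (2*(25 + 5*2)*(-4 + (25 + 5*2)) + 217)*(-117) = (2*(25 + 10)*(-4 + (25 + 10)) + 217)*(-117) = (2*35*(-4 + 35) + 217)*(-117) = (2*35*31 + 217)*(-117) = (2170 + 217)*(-117) = 2387*(-117) = -279279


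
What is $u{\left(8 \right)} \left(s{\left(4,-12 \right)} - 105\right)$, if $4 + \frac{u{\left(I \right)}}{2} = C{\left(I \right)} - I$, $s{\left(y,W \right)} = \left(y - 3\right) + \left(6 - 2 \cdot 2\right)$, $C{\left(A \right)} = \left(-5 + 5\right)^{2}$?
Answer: $2448$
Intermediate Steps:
$C{\left(A \right)} = 0$ ($C{\left(A \right)} = 0^{2} = 0$)
$s{\left(y,W \right)} = -1 + y$ ($s{\left(y,W \right)} = \left(-3 + y\right) + \left(6 - 4\right) = \left(-3 + y\right) + 2 = -1 + y$)
$u{\left(I \right)} = -8 - 2 I$ ($u{\left(I \right)} = -8 + 2 \left(0 - I\right) = -8 + 2 \left(- I\right) = -8 - 2 I$)
$u{\left(8 \right)} \left(s{\left(4,-12 \right)} - 105\right) = \left(-8 - 16\right) \left(\left(-1 + 4\right) - 105\right) = \left(-8 - 16\right) \left(3 - 105\right) = \left(-24\right) \left(-102\right) = 2448$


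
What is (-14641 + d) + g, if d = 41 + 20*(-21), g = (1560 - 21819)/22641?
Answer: -113362693/7547 ≈ -15021.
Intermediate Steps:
g = -6753/7547 (g = -20259*1/22641 = -6753/7547 ≈ -0.89479)
d = -379 (d = 41 - 420 = -379)
(-14641 + d) + g = (-14641 - 379) - 6753/7547 = -15020 - 6753/7547 = -113362693/7547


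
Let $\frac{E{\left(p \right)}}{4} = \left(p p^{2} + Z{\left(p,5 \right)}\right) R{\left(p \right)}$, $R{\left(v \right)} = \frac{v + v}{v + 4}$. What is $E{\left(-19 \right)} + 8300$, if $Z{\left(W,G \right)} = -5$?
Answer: $- \frac{306276}{5} \approx -61255.0$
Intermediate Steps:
$R{\left(v \right)} = \frac{2 v}{4 + v}$
$E{\left(p \right)} = \frac{8 p \left(-5 + p^{3}\right)}{4 + p}$ ($E{\left(p \right)} = 4 \left(p p^{2} - 5\right) \frac{2 p}{4 + p} = 4 \left(p^{3} - 5\right) \frac{2 p}{4 + p} = 4 \left(-5 + p^{3}\right) \frac{2 p}{4 + p} = 4 \frac{2 p \left(-5 + p^{3}\right)}{4 + p} = \frac{8 p \left(-5 + p^{3}\right)}{4 + p}$)
$E{\left(-19 \right)} + 8300 = 8 \left(-19\right) \frac{1}{4 - 19} \left(-5 + \left(-19\right)^{3}\right) + 8300 = 8 \left(-19\right) \frac{1}{-15} \left(-5 - 6859\right) + 8300 = 8 \left(-19\right) \left(- \frac{1}{15}\right) \left(-6864\right) + 8300 = - \frac{347776}{5} + 8300 = - \frac{306276}{5}$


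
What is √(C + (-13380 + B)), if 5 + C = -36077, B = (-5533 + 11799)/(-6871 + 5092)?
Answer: 2*I*√39137628189/1779 ≈ 222.41*I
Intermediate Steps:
B = -6266/1779 (B = 6266/(-1779) = 6266*(-1/1779) = -6266/1779 ≈ -3.5222)
C = -36082 (C = -5 - 36077 = -36082)
√(C + (-13380 + B)) = √(-36082 + (-13380 - 6266/1779)) = √(-36082 - 23809286/1779) = √(-87999164/1779) = 2*I*√39137628189/1779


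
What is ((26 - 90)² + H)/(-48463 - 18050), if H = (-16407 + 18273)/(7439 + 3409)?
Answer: -7405879/120255504 ≈ -0.061585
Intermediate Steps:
H = 311/1808 (H = 1866/10848 = 1866*(1/10848) = 311/1808 ≈ 0.17201)
((26 - 90)² + H)/(-48463 - 18050) = ((26 - 90)² + 311/1808)/(-48463 - 18050) = ((-64)² + 311/1808)/(-66513) = (4096 + 311/1808)*(-1/66513) = (7405879/1808)*(-1/66513) = -7405879/120255504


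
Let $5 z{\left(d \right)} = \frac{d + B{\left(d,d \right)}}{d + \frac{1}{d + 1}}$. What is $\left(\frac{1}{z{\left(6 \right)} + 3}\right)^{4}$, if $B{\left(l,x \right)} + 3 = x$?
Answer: $\frac{2136750625}{251265597696} \approx 0.008504$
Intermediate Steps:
$B{\left(l,x \right)} = -3 + x$
$z{\left(d \right)} = \frac{-3 + 2 d}{5 \left(d + \frac{1}{1 + d}\right)}$ ($z{\left(d \right)} = \frac{\left(d + \left(-3 + d\right)\right) \frac{1}{d + \frac{1}{d + 1}}}{5} = \frac{\left(-3 + 2 d\right) \frac{1}{d + \frac{1}{1 + d}}}{5} = \frac{\frac{1}{d + \frac{1}{1 + d}} \left(-3 + 2 d\right)}{5} = \frac{-3 + 2 d}{5 \left(d + \frac{1}{1 + d}\right)}$)
$\left(\frac{1}{z{\left(6 \right)} + 3}\right)^{4} = \left(\frac{1}{\frac{-3 - 6 + 2 \cdot 6^{2}}{5 \left(1 + 6 + 6^{2}\right)} + 3}\right)^{4} = \left(\frac{1}{\frac{-3 - 6 + 2 \cdot 36}{5 \left(1 + 6 + 36\right)} + 3}\right)^{4} = \left(\frac{1}{\frac{-3 - 6 + 72}{5 \cdot 43} + 3}\right)^{4} = \left(\frac{1}{\frac{1}{5} \cdot \frac{1}{43} \cdot 63 + 3}\right)^{4} = \left(\frac{1}{\frac{63}{215} + 3}\right)^{4} = \left(\frac{1}{\frac{708}{215}}\right)^{4} = \left(\frac{215}{708}\right)^{4} = \frac{2136750625}{251265597696}$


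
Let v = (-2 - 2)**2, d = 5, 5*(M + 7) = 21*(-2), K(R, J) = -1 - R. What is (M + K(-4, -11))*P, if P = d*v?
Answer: -992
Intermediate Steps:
M = -77/5 (M = -7 + (21*(-2))/5 = -7 + (1/5)*(-42) = -7 - 42/5 = -77/5 ≈ -15.400)
v = 16 (v = (-4)**2 = 16)
P = 80 (P = 5*16 = 80)
(M + K(-4, -11))*P = (-77/5 + (-1 - 1*(-4)))*80 = (-77/5 + (-1 + 4))*80 = (-77/5 + 3)*80 = -62/5*80 = -992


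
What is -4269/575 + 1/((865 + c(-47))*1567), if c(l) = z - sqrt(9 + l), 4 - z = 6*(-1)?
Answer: -5121919745624/689881504575 + I*sqrt(38)/1199793921 ≈ -7.4243 + 5.1379e-9*I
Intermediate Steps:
z = 10 (z = 4 - 6*(-1) = 4 - 1*(-6) = 4 + 6 = 10)
c(l) = 10 - sqrt(9 + l)
-4269/575 + 1/((865 + c(-47))*1567) = -4269/575 + 1/((865 + (10 - sqrt(9 - 47)))*1567) = -4269*1/575 + (1/1567)/(865 + (10 - sqrt(-38))) = -4269/575 + (1/1567)/(865 + (10 - I*sqrt(38))) = -4269/575 + (1/1567)/(875 - I*sqrt(38)) = -4269/575 + 1/(1567*(875 - I*sqrt(38)))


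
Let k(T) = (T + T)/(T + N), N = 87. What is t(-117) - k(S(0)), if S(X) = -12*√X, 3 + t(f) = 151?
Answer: 148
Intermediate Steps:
t(f) = 148 (t(f) = -3 + 151 = 148)
k(T) = 2*T/(87 + T) (k(T) = (T + T)/(T + 87) = (2*T)/(87 + T) = 2*T/(87 + T))
t(-117) - k(S(0)) = 148 - 2*(-12*√0)/(87 - 12*√0) = 148 - 2*(-12*0)/(87 - 12*0) = 148 - 2*0/(87 + 0) = 148 - 2*0/87 = 148 - 1*0 = 148 + 0 = 148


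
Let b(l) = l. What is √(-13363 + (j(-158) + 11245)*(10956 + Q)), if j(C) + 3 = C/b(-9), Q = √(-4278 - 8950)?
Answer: √(1110116949 + 202672*I*√3307)/3 ≈ 11106.0 + 58.3*I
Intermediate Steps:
Q = 2*I*√3307 (Q = √(-13228) = 2*I*√3307 ≈ 115.01*I)
j(C) = -3 - C/9 (j(C) = -3 + C/(-9) = -3 + C*(-⅑) = -3 - C/9)
√(-13363 + (j(-158) + 11245)*(10956 + Q)) = √(-13363 + ((-3 - ⅑*(-158)) + 11245)*(10956 + 2*I*√3307)) = √(-13363 + ((-3 + 158/9) + 11245)*(10956 + 2*I*√3307)) = √(-13363 + (131/9 + 11245)*(10956 + 2*I*√3307)) = √(-13363 + 101336*(10956 + 2*I*√3307)/9) = √(-13363 + (370079072/3 + 202672*I*√3307/9)) = √(370038983/3 + 202672*I*√3307/9)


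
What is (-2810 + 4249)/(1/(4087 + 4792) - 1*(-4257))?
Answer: 12776881/37797904 ≈ 0.33803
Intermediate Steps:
(-2810 + 4249)/(1/(4087 + 4792) - 1*(-4257)) = 1439/(1/8879 + 4257) = 1439/(37797904/8879) = 1439*(8879/37797904) = 12776881/37797904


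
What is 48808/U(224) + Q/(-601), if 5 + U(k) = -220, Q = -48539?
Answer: -18412333/135225 ≈ -136.16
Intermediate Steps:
U(k) = -225 (U(k) = -5 - 220 = -225)
48808/U(224) + Q/(-601) = 48808/(-225) - 48539/(-601) = 48808*(-1/225) - 48539*(-1/601) = -48808/225 + 48539/601 = -18412333/135225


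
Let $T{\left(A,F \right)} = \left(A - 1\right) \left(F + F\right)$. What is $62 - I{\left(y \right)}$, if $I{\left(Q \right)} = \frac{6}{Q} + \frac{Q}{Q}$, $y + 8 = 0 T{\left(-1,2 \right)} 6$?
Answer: $\frac{247}{4} \approx 61.75$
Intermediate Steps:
$T{\left(A,F \right)} = 2 F \left(-1 + A\right)$ ($T{\left(A,F \right)} = \left(-1 + A\right) 2 F = 2 F \left(-1 + A\right)$)
$y = -8$ ($y = -8 + 0 \cdot 2 \cdot 2 \left(-1 - 1\right) 6 = -8 + 0 \cdot 2 \cdot 2 \left(-2\right) 6 = -8 + 0 \left(-8\right) 6 = -8 + 0 \cdot 6 = -8 + 0 = -8$)
$I{\left(Q \right)} = 1 + \frac{6}{Q}$ ($I{\left(Q \right)} = \frac{6}{Q} + 1 = 1 + \frac{6}{Q}$)
$62 - I{\left(y \right)} = 62 - \frac{6 - 8}{-8} = 62 - \left(- \frac{1}{8}\right) \left(-2\right) = 62 - \frac{1}{4} = \frac{247}{4}$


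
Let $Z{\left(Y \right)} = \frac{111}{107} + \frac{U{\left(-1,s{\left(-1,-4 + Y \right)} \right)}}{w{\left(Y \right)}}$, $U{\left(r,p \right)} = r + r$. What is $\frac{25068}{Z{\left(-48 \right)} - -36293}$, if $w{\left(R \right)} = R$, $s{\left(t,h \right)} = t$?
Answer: $\frac{64374624}{93203195} \approx 0.69069$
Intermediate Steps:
$U{\left(r,p \right)} = 2 r$
$Z{\left(Y \right)} = \frac{111}{107} - \frac{2}{Y}$ ($Z{\left(Y \right)} = \frac{111}{107} + \frac{2 \left(-1\right)}{Y} = 111 \cdot \frac{1}{107} - \frac{2}{Y} = \frac{111}{107} - \frac{2}{Y}$)
$\frac{25068}{Z{\left(-48 \right)} - -36293} = \frac{25068}{\left(\frac{111}{107} - \frac{2}{-48}\right) - -36293} = \frac{25068}{\left(\frac{111}{107} - - \frac{1}{24}\right) + 36293} = \frac{25068}{\left(\frac{111}{107} + \frac{1}{24}\right) + 36293} = \frac{25068}{\frac{2771}{2568} + 36293} = \frac{25068}{\frac{93203195}{2568}} = 25068 \cdot \frac{2568}{93203195} = \frac{64374624}{93203195}$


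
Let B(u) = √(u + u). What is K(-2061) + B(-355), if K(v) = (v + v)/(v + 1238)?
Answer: 4122/823 + I*√710 ≈ 5.0085 + 26.646*I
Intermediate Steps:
B(u) = √2*√u (B(u) = √(2*u) = √2*√u)
K(v) = 2*v/(1238 + v) (K(v) = (2*v)/(1238 + v) = 2*v/(1238 + v))
K(-2061) + B(-355) = 2*(-2061)/(1238 - 2061) + √2*√(-355) = 2*(-2061)/(-823) + √2*(I*√355) = 2*(-2061)*(-1/823) + I*√710 = 4122/823 + I*√710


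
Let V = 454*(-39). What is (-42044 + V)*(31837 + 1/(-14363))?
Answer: -27322171092500/14363 ≈ -1.9023e+9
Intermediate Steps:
V = -17706
(-42044 + V)*(31837 + 1/(-14363)) = (-42044 - 17706)*(31837 + 1/(-14363)) = -59750*(31837 - 1/14363) = -59750*457274830/14363 = -27322171092500/14363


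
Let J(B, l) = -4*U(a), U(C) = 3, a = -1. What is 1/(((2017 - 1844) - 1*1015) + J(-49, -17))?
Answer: -1/854 ≈ -0.0011710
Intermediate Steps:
J(B, l) = -12 (J(B, l) = -4*3 = -12)
1/(((2017 - 1844) - 1*1015) + J(-49, -17)) = 1/(((2017 - 1844) - 1*1015) - 12) = 1/((173 - 1015) - 12) = 1/(-842 - 12) = 1/(-854) = -1/854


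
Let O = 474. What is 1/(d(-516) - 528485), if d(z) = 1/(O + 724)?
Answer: -1198/633125029 ≈ -1.8922e-6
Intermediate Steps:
d(z) = 1/1198 (d(z) = 1/(474 + 724) = 1/1198)
1/(d(-516) - 528485) = 1/(1/1198 - 528485) = 1/(-633125029/1198) = -1198/633125029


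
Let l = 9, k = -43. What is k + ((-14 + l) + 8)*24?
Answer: 29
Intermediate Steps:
k + ((-14 + l) + 8)*24 = -43 + ((-14 + 9) + 8)*24 = -43 + (-5 + 8)*24 = -43 + 3*24 = -43 + 72 = 29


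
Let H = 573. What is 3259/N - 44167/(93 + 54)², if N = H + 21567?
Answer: -100825961/53158140 ≈ -1.8967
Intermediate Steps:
N = 22140 (N = 573 + 21567 = 22140)
3259/N - 44167/(93 + 54)² = 3259/22140 - 44167/(93 + 54)² = 3259*(1/22140) - 44167/(147²) = 3259/22140 - 44167/21609 = -100825961/53158140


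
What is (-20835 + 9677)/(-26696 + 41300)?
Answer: -5579/7302 ≈ -0.76404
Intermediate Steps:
(-20835 + 9677)/(-26696 + 41300) = -11158/14604 = -11158*1/14604 = -5579/7302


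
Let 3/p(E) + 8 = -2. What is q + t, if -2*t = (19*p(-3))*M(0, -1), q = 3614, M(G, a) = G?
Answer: 3614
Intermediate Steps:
p(E) = -3/10 (p(E) = 3/(-8 - 2) = 3/(-10) = 3*(-⅒) = -3/10)
t = 0 (t = -19*(-3/10)*0/2 = -(-57)*0/20 = -½*0 = 0)
q + t = 3614 + 0 = 3614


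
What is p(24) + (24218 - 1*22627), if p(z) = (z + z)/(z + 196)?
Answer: 87517/55 ≈ 1591.2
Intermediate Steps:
p(z) = 2*z/(196 + z) (p(z) = (2*z)/(196 + z) = 2*z/(196 + z))
p(24) + (24218 - 1*22627) = 2*24/(196 + 24) + (24218 - 1*22627) = 2*24/220 + (24218 - 22627) = 2*24*(1/220) + 1591 = 12/55 + 1591 = 87517/55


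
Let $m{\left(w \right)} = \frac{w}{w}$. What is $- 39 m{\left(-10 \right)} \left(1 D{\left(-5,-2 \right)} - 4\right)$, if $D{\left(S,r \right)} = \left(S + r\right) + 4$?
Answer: $273$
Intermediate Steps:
$m{\left(w \right)} = 1$
$D{\left(S,r \right)} = 4 + S + r$
$- 39 m{\left(-10 \right)} \left(1 D{\left(-5,-2 \right)} - 4\right) = \left(-39\right) 1 \left(1 \left(4 - 5 - 2\right) - 4\right) = - 39 \left(1 \left(-3\right) - 4\right) = - 39 \left(-3 - 4\right) = \left(-39\right) \left(-7\right) = 273$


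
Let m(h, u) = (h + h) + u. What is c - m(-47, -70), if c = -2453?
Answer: -2289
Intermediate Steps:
m(h, u) = u + 2*h (m(h, u) = 2*h + u = u + 2*h)
c - m(-47, -70) = -2453 - (-70 + 2*(-47)) = -2453 - (-70 - 94) = -2453 - 1*(-164) = -2453 + 164 = -2289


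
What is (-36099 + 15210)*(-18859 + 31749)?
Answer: -269259210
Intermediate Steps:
(-36099 + 15210)*(-18859 + 31749) = -20889*12890 = -269259210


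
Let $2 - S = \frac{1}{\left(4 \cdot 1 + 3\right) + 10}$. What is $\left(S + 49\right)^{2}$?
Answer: $\frac{749956}{289} \approx 2595.0$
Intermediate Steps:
$S = \frac{33}{17}$ ($S = 2 - \frac{1}{\left(4 \cdot 1 + 3\right) + 10} = 2 - \frac{1}{\left(4 + 3\right) + 10} = 2 - \frac{1}{7 + 10} = 2 - \frac{1}{17} = \frac{33}{17} \approx 1.9412$)
$\left(S + 49\right)^{2} = \left(\frac{33}{17} + 49\right)^{2} = \left(\frac{866}{17}\right)^{2} = \frac{749956}{289}$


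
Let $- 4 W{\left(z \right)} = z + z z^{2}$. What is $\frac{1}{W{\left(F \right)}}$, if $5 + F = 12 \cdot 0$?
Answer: $\frac{2}{65} \approx 0.030769$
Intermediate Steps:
$F = -5$ ($F = -5 + 12 \cdot 0 = -5 + 0 = -5$)
$W{\left(z \right)} = - \frac{z}{4} - \frac{z^{3}}{4}$ ($W{\left(z \right)} = - \frac{z + z z^{2}}{4} = - \frac{z + z^{3}}{4} = - \frac{z}{4} - \frac{z^{3}}{4}$)
$\frac{1}{W{\left(F \right)}} = \frac{1}{\left(- \frac{1}{4}\right) \left(-5\right) \left(1 + \left(-5\right)^{2}\right)} = \frac{1}{\left(- \frac{1}{4}\right) \left(-5\right) \left(1 + 25\right)} = \frac{1}{\left(- \frac{1}{4}\right) \left(-5\right) 26} = \frac{1}{\frac{65}{2}} = \frac{2}{65}$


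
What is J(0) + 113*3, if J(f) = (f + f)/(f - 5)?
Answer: 339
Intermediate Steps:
J(f) = 2*f/(-5 + f) (J(f) = (2*f)/(-5 + f) = 2*f/(-5 + f))
J(0) + 113*3 = 2*0/(-5 + 0) + 113*3 = 2*0/(-5) + 339 = 2*0*(-⅕) + 339 = 0 + 339 = 339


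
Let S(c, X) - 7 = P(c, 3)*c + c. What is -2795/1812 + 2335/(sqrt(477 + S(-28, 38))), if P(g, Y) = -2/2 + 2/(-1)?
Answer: -2795/1812 + 467*sqrt(15)/18 ≈ 98.940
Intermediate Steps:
P(g, Y) = -3 (P(g, Y) = -2*1/2 + 2*(-1) = -1 - 2 = -3)
S(c, X) = 7 - 2*c (S(c, X) = 7 + (-3*c + c) = 7 - 2*c)
-2795/1812 + 2335/(sqrt(477 + S(-28, 38))) = -2795/1812 + 2335/(sqrt(477 + (7 - 2*(-28)))) = -2795*1/1812 + 2335/(sqrt(477 + (7 + 56))) = -2795/1812 + 2335/(sqrt(477 + 63)) = -2795/1812 + 2335/(sqrt(540)) = -2795/1812 + 2335/((6*sqrt(15))) = -2795/1812 + 2335*(sqrt(15)/90) = -2795/1812 + 467*sqrt(15)/18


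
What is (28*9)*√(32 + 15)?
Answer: 252*√47 ≈ 1727.6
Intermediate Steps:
(28*9)*√(32 + 15) = 252*√47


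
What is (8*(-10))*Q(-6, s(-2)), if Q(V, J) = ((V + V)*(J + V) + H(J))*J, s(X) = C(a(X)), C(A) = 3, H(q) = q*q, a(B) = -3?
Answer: -10800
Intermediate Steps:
H(q) = q**2
s(X) = 3
Q(V, J) = J*(J**2 + 2*V*(J + V)) (Q(V, J) = ((V + V)*(J + V) + J**2)*J = ((2*V)*(J + V) + J**2)*J = (2*V*(J + V) + J**2)*J = (J**2 + 2*V*(J + V))*J = J*(J**2 + 2*V*(J + V)))
(8*(-10))*Q(-6, s(-2)) = (8*(-10))*(3*(3**2 + 2*(-6)**2 + 2*3*(-6))) = -240*(9 + 2*36 - 36) = -240*(9 + 72 - 36) = -240*45 = -80*135 = -10800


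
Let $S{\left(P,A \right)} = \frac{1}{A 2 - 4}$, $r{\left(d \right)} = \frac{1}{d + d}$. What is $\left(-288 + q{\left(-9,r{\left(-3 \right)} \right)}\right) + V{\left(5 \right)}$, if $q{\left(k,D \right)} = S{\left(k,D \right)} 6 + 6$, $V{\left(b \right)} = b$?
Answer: $- \frac{3619}{13} \approx -278.38$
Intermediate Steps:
$r{\left(d \right)} = \frac{1}{2 d}$
$S{\left(P,A \right)} = \frac{1}{-4 + 2 A}$ ($S{\left(P,A \right)} = \frac{1}{2 A - 4} = \frac{1}{-4 + 2 A}$)
$q{\left(k,D \right)} = 6 + \frac{3}{-2 + D}$ ($q{\left(k,D \right)} = \frac{1}{2 \left(-2 + D\right)} 6 + 6 = \frac{3}{-2 + D} + 6 = 6 + \frac{3}{-2 + D}$)
$\left(-288 + q{\left(-9,r{\left(-3 \right)} \right)}\right) + V{\left(5 \right)} = \left(-288 + \frac{3 \left(-3 + 2 \frac{1}{2 \left(-3\right)}\right)}{-2 + \frac{1}{2 \left(-3\right)}}\right) + 5 = \left(-288 + \frac{3 \left(-3 + 2 \cdot \frac{1}{2} \left(- \frac{1}{3}\right)\right)}{-2 + \frac{1}{2} \left(- \frac{1}{3}\right)}\right) + 5 = \left(-288 + \frac{3 \left(-3 + 2 \left(- \frac{1}{6}\right)\right)}{-2 - \frac{1}{6}}\right) + 5 = \left(-288 + \frac{3 \left(-3 - \frac{1}{3}\right)}{- \frac{13}{6}}\right) + 5 = \left(-288 + 3 \left(- \frac{6}{13}\right) \left(- \frac{10}{3}\right)\right) + 5 = \left(-288 + \frac{60}{13}\right) + 5 = - \frac{3684}{13} + 5 = - \frac{3619}{13}$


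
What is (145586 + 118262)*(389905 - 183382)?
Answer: 54490680504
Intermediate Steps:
(145586 + 118262)*(389905 - 183382) = 263848*206523 = 54490680504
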